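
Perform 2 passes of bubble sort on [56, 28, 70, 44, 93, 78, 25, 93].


Initial: [56, 28, 70, 44, 93, 78, 25, 93]
Pass 1: [28, 56, 44, 70, 78, 25, 93, 93] (4 swaps)
Pass 2: [28, 44, 56, 70, 25, 78, 93, 93] (2 swaps)

After 2 passes: [28, 44, 56, 70, 25, 78, 93, 93]


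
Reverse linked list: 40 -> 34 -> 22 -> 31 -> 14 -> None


Step 1: curr=40, set curr.next=prev(None) | reversed so far: 40
Step 2: curr=34, set curr.next=prev(40) | reversed so far: 34 -> 40
Step 3: curr=22, set curr.next=prev(34) | reversed so far: 22 -> 34 -> 40
Step 4: curr=31, set curr.next=prev(22) | reversed so far: 31 -> 22 -> 34 -> 40
Step 5: curr=14, set curr.next=prev(31) | reversed so far: 14 -> 31 -> 22 -> 34 -> 40

14 -> 31 -> 22 -> 34 -> 40 -> None


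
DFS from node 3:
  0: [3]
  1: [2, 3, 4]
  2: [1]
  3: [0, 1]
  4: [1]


Visit 3, push [1, 0]
Visit 0, push []
Visit 1, push [4, 2]
Visit 2, push []
Visit 4, push []

DFS order: [3, 0, 1, 2, 4]


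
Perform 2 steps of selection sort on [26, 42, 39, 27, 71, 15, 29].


Initial: [26, 42, 39, 27, 71, 15, 29]
Step 1: min=15 at 5
  Swap: [15, 42, 39, 27, 71, 26, 29]
Step 2: min=26 at 5
  Swap: [15, 26, 39, 27, 71, 42, 29]

After 2 steps: [15, 26, 39, 27, 71, 42, 29]


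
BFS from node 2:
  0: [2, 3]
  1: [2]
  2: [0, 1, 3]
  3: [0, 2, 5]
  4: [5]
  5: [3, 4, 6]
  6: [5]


Visit 2, enqueue [0, 1, 3]
Visit 0, enqueue []
Visit 1, enqueue []
Visit 3, enqueue [5]
Visit 5, enqueue [4, 6]
Visit 4, enqueue []
Visit 6, enqueue []

BFS order: [2, 0, 1, 3, 5, 4, 6]


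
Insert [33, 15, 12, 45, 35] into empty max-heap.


Insert 33: [33]
Insert 15: [33, 15]
Insert 12: [33, 15, 12]
Insert 45: [45, 33, 12, 15]
Insert 35: [45, 35, 12, 15, 33]

Final heap: [45, 35, 12, 15, 33]


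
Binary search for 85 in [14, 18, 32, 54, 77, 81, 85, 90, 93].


Step 1: lo=0, hi=8, mid=4, val=77
Step 2: lo=5, hi=8, mid=6, val=85

Found at index 6


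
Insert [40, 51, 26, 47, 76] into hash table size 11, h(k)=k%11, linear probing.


Insert 40: h=7 -> slot 7
Insert 51: h=7, 1 probes -> slot 8
Insert 26: h=4 -> slot 4
Insert 47: h=3 -> slot 3
Insert 76: h=10 -> slot 10

Table: [None, None, None, 47, 26, None, None, 40, 51, None, 76]


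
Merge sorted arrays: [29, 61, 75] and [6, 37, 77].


Take 6 from B
Take 29 from A
Take 37 from B
Take 61 from A
Take 75 from A

Merged: [6, 29, 37, 61, 75, 77]


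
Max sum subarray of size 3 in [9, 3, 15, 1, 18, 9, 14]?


[0:3]: 27
[1:4]: 19
[2:5]: 34
[3:6]: 28
[4:7]: 41

Max: 41 at [4:7]


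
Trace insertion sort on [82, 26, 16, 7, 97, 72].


Initial: [82, 26, 16, 7, 97, 72]
Insert 26: [26, 82, 16, 7, 97, 72]
Insert 16: [16, 26, 82, 7, 97, 72]
Insert 7: [7, 16, 26, 82, 97, 72]
Insert 97: [7, 16, 26, 82, 97, 72]
Insert 72: [7, 16, 26, 72, 82, 97]

Sorted: [7, 16, 26, 72, 82, 97]


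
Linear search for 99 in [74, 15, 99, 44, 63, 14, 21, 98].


i=0: 74!=99
i=1: 15!=99
i=2: 99==99 found!

Found at 2, 3 comps


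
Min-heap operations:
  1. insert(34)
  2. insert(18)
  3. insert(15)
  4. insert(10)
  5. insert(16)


insert(34) -> [34]
insert(18) -> [18, 34]
insert(15) -> [15, 34, 18]
insert(10) -> [10, 15, 18, 34]
insert(16) -> [10, 15, 18, 34, 16]

Final heap: [10, 15, 18, 34, 16]


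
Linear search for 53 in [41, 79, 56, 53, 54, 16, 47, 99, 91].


i=0: 41!=53
i=1: 79!=53
i=2: 56!=53
i=3: 53==53 found!

Found at 3, 4 comps


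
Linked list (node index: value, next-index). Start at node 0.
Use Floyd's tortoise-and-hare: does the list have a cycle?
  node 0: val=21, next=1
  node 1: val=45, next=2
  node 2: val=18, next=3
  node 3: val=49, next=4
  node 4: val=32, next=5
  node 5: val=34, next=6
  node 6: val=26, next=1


Floyd's tortoise (slow, +1) and hare (fast, +2):
  init: slow=0, fast=0
  step 1: slow=1, fast=2
  step 2: slow=2, fast=4
  step 3: slow=3, fast=6
  step 4: slow=4, fast=2
  step 5: slow=5, fast=4
  step 6: slow=6, fast=6
  slow == fast at node 6: cycle detected

Cycle: yes


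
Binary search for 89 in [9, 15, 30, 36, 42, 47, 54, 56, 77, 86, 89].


Step 1: lo=0, hi=10, mid=5, val=47
Step 2: lo=6, hi=10, mid=8, val=77
Step 3: lo=9, hi=10, mid=9, val=86
Step 4: lo=10, hi=10, mid=10, val=89

Found at index 10


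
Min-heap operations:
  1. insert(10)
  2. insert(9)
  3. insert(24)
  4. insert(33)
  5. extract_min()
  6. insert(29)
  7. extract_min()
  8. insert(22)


insert(10) -> [10]
insert(9) -> [9, 10]
insert(24) -> [9, 10, 24]
insert(33) -> [9, 10, 24, 33]
extract_min()->9, [10, 33, 24]
insert(29) -> [10, 29, 24, 33]
extract_min()->10, [24, 29, 33]
insert(22) -> [22, 24, 33, 29]

Final heap: [22, 24, 33, 29]


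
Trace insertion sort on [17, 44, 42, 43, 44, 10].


Initial: [17, 44, 42, 43, 44, 10]
Insert 44: [17, 44, 42, 43, 44, 10]
Insert 42: [17, 42, 44, 43, 44, 10]
Insert 43: [17, 42, 43, 44, 44, 10]
Insert 44: [17, 42, 43, 44, 44, 10]
Insert 10: [10, 17, 42, 43, 44, 44]

Sorted: [10, 17, 42, 43, 44, 44]


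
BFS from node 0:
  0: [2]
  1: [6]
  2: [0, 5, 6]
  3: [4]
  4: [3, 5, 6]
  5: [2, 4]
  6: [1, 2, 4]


Visit 0, enqueue [2]
Visit 2, enqueue [5, 6]
Visit 5, enqueue [4]
Visit 6, enqueue [1]
Visit 4, enqueue [3]
Visit 1, enqueue []
Visit 3, enqueue []

BFS order: [0, 2, 5, 6, 4, 1, 3]


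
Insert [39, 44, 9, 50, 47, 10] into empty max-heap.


Insert 39: [39]
Insert 44: [44, 39]
Insert 9: [44, 39, 9]
Insert 50: [50, 44, 9, 39]
Insert 47: [50, 47, 9, 39, 44]
Insert 10: [50, 47, 10, 39, 44, 9]

Final heap: [50, 47, 10, 39, 44, 9]


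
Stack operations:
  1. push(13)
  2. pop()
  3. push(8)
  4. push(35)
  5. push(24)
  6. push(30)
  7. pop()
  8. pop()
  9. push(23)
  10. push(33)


push(13) -> [13]
pop()->13, []
push(8) -> [8]
push(35) -> [8, 35]
push(24) -> [8, 35, 24]
push(30) -> [8, 35, 24, 30]
pop()->30, [8, 35, 24]
pop()->24, [8, 35]
push(23) -> [8, 35, 23]
push(33) -> [8, 35, 23, 33]

Final stack: [8, 35, 23, 33]


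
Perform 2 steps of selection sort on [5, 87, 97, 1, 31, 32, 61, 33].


Initial: [5, 87, 97, 1, 31, 32, 61, 33]
Step 1: min=1 at 3
  Swap: [1, 87, 97, 5, 31, 32, 61, 33]
Step 2: min=5 at 3
  Swap: [1, 5, 97, 87, 31, 32, 61, 33]

After 2 steps: [1, 5, 97, 87, 31, 32, 61, 33]


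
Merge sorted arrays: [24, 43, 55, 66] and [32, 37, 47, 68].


Take 24 from A
Take 32 from B
Take 37 from B
Take 43 from A
Take 47 from B
Take 55 from A
Take 66 from A

Merged: [24, 32, 37, 43, 47, 55, 66, 68]


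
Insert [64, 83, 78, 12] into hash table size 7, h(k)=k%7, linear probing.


Insert 64: h=1 -> slot 1
Insert 83: h=6 -> slot 6
Insert 78: h=1, 1 probes -> slot 2
Insert 12: h=5 -> slot 5

Table: [None, 64, 78, None, None, 12, 83]


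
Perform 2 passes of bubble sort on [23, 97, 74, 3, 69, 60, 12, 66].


Initial: [23, 97, 74, 3, 69, 60, 12, 66]
Pass 1: [23, 74, 3, 69, 60, 12, 66, 97] (6 swaps)
Pass 2: [23, 3, 69, 60, 12, 66, 74, 97] (5 swaps)

After 2 passes: [23, 3, 69, 60, 12, 66, 74, 97]


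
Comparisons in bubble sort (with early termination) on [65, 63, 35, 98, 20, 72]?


Algorithm: bubble sort (with early termination)
Input: [65, 63, 35, 98, 20, 72]
Sorted: [20, 35, 63, 65, 72, 98]

15


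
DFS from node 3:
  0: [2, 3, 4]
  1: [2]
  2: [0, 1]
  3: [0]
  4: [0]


Visit 3, push [0]
Visit 0, push [4, 2]
Visit 2, push [1]
Visit 1, push []
Visit 4, push []

DFS order: [3, 0, 2, 1, 4]


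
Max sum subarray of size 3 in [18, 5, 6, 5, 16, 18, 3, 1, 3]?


[0:3]: 29
[1:4]: 16
[2:5]: 27
[3:6]: 39
[4:7]: 37
[5:8]: 22
[6:9]: 7

Max: 39 at [3:6]


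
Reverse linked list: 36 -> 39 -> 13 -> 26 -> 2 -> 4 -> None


Step 1: curr=36, set curr.next=prev(None) | reversed so far: 36
Step 2: curr=39, set curr.next=prev(36) | reversed so far: 39 -> 36
Step 3: curr=13, set curr.next=prev(39) | reversed so far: 13 -> 39 -> 36
Step 4: curr=26, set curr.next=prev(13) | reversed so far: 26 -> 13 -> 39 -> 36
Step 5: curr=2, set curr.next=prev(26) | reversed so far: 2 -> 26 -> 13 -> 39 -> 36
Step 6: curr=4, set curr.next=prev(2) | reversed so far: 4 -> 2 -> 26 -> 13 -> 39 -> 36

4 -> 2 -> 26 -> 13 -> 39 -> 36 -> None


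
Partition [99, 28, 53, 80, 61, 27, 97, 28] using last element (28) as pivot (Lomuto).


Pivot: 28
  28 <= 28: swap -> [28, 99, 53, 80, 61, 27, 97, 28]
  27 <= 28: swap -> [28, 27, 53, 80, 61, 99, 97, 28]
Place pivot at 2: [28, 27, 28, 80, 61, 99, 97, 53]

Partitioned: [28, 27, 28, 80, 61, 99, 97, 53]


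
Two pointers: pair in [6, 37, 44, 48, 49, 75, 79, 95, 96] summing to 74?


lo=0(6)+hi=8(96)=102
lo=0(6)+hi=7(95)=101
lo=0(6)+hi=6(79)=85
lo=0(6)+hi=5(75)=81
lo=0(6)+hi=4(49)=55
lo=1(37)+hi=4(49)=86
lo=1(37)+hi=3(48)=85
lo=1(37)+hi=2(44)=81

No pair found


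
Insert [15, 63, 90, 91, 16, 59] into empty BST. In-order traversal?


Insert 15: root
Insert 63: R from 15
Insert 90: R from 15 -> R from 63
Insert 91: R from 15 -> R from 63 -> R from 90
Insert 16: R from 15 -> L from 63
Insert 59: R from 15 -> L from 63 -> R from 16

In-order: [15, 16, 59, 63, 90, 91]


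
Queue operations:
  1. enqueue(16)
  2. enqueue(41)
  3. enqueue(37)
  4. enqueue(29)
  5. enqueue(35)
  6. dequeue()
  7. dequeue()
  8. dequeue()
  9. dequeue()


enqueue(16) -> [16]
enqueue(41) -> [16, 41]
enqueue(37) -> [16, 41, 37]
enqueue(29) -> [16, 41, 37, 29]
enqueue(35) -> [16, 41, 37, 29, 35]
dequeue()->16, [41, 37, 29, 35]
dequeue()->41, [37, 29, 35]
dequeue()->37, [29, 35]
dequeue()->29, [35]

Final queue: [35]


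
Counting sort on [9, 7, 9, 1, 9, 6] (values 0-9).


Input: [9, 7, 9, 1, 9, 6]
Counts: [0, 1, 0, 0, 0, 0, 1, 1, 0, 3]

Sorted: [1, 6, 7, 9, 9, 9]


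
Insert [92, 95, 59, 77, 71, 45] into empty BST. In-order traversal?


Insert 92: root
Insert 95: R from 92
Insert 59: L from 92
Insert 77: L from 92 -> R from 59
Insert 71: L from 92 -> R from 59 -> L from 77
Insert 45: L from 92 -> L from 59

In-order: [45, 59, 71, 77, 92, 95]


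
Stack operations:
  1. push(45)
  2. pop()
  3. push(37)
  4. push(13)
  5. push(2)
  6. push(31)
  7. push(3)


push(45) -> [45]
pop()->45, []
push(37) -> [37]
push(13) -> [37, 13]
push(2) -> [37, 13, 2]
push(31) -> [37, 13, 2, 31]
push(3) -> [37, 13, 2, 31, 3]

Final stack: [37, 13, 2, 31, 3]


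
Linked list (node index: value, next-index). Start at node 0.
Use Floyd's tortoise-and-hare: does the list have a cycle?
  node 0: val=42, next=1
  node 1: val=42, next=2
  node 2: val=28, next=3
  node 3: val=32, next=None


Floyd's tortoise (slow, +1) and hare (fast, +2):
  init: slow=0, fast=0
  step 1: slow=1, fast=2
  step 2: fast 2->3->None, no cycle

Cycle: no


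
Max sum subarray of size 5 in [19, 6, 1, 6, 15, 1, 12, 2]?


[0:5]: 47
[1:6]: 29
[2:7]: 35
[3:8]: 36

Max: 47 at [0:5]


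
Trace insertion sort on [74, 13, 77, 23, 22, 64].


Initial: [74, 13, 77, 23, 22, 64]
Insert 13: [13, 74, 77, 23, 22, 64]
Insert 77: [13, 74, 77, 23, 22, 64]
Insert 23: [13, 23, 74, 77, 22, 64]
Insert 22: [13, 22, 23, 74, 77, 64]
Insert 64: [13, 22, 23, 64, 74, 77]

Sorted: [13, 22, 23, 64, 74, 77]


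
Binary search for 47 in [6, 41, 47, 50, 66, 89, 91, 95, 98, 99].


Step 1: lo=0, hi=9, mid=4, val=66
Step 2: lo=0, hi=3, mid=1, val=41
Step 3: lo=2, hi=3, mid=2, val=47

Found at index 2


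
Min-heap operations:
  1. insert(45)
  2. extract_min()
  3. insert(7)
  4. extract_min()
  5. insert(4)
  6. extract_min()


insert(45) -> [45]
extract_min()->45, []
insert(7) -> [7]
extract_min()->7, []
insert(4) -> [4]
extract_min()->4, []

Final heap: []


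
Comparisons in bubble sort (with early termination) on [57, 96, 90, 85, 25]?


Algorithm: bubble sort (with early termination)
Input: [57, 96, 90, 85, 25]
Sorted: [25, 57, 85, 90, 96]

10


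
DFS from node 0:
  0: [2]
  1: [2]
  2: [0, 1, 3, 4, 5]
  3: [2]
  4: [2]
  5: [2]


Visit 0, push [2]
Visit 2, push [5, 4, 3, 1]
Visit 1, push []
Visit 3, push []
Visit 4, push []
Visit 5, push []

DFS order: [0, 2, 1, 3, 4, 5]


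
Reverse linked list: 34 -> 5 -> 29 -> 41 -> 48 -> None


Step 1: curr=34, set curr.next=prev(None) | reversed so far: 34
Step 2: curr=5, set curr.next=prev(34) | reversed so far: 5 -> 34
Step 3: curr=29, set curr.next=prev(5) | reversed so far: 29 -> 5 -> 34
Step 4: curr=41, set curr.next=prev(29) | reversed so far: 41 -> 29 -> 5 -> 34
Step 5: curr=48, set curr.next=prev(41) | reversed so far: 48 -> 41 -> 29 -> 5 -> 34

48 -> 41 -> 29 -> 5 -> 34 -> None


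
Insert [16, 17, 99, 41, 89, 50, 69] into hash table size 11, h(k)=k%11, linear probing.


Insert 16: h=5 -> slot 5
Insert 17: h=6 -> slot 6
Insert 99: h=0 -> slot 0
Insert 41: h=8 -> slot 8
Insert 89: h=1 -> slot 1
Insert 50: h=6, 1 probes -> slot 7
Insert 69: h=3 -> slot 3

Table: [99, 89, None, 69, None, 16, 17, 50, 41, None, None]


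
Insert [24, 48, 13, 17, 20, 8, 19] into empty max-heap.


Insert 24: [24]
Insert 48: [48, 24]
Insert 13: [48, 24, 13]
Insert 17: [48, 24, 13, 17]
Insert 20: [48, 24, 13, 17, 20]
Insert 8: [48, 24, 13, 17, 20, 8]
Insert 19: [48, 24, 19, 17, 20, 8, 13]

Final heap: [48, 24, 19, 17, 20, 8, 13]


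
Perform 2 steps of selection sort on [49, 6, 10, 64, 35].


Initial: [49, 6, 10, 64, 35]
Step 1: min=6 at 1
  Swap: [6, 49, 10, 64, 35]
Step 2: min=10 at 2
  Swap: [6, 10, 49, 64, 35]

After 2 steps: [6, 10, 49, 64, 35]


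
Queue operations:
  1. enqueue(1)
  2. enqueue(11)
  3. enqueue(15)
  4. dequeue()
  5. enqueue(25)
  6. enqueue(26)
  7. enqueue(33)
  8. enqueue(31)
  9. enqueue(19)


enqueue(1) -> [1]
enqueue(11) -> [1, 11]
enqueue(15) -> [1, 11, 15]
dequeue()->1, [11, 15]
enqueue(25) -> [11, 15, 25]
enqueue(26) -> [11, 15, 25, 26]
enqueue(33) -> [11, 15, 25, 26, 33]
enqueue(31) -> [11, 15, 25, 26, 33, 31]
enqueue(19) -> [11, 15, 25, 26, 33, 31, 19]

Final queue: [11, 15, 25, 26, 33, 31, 19]


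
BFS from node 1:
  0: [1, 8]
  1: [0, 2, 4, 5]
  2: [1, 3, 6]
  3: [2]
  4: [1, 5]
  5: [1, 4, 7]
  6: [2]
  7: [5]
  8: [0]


Visit 1, enqueue [0, 2, 4, 5]
Visit 0, enqueue [8]
Visit 2, enqueue [3, 6]
Visit 4, enqueue []
Visit 5, enqueue [7]
Visit 8, enqueue []
Visit 3, enqueue []
Visit 6, enqueue []
Visit 7, enqueue []

BFS order: [1, 0, 2, 4, 5, 8, 3, 6, 7]


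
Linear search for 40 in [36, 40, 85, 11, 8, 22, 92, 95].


i=0: 36!=40
i=1: 40==40 found!

Found at 1, 2 comps


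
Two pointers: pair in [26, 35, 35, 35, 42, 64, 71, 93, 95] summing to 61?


lo=0(26)+hi=8(95)=121
lo=0(26)+hi=7(93)=119
lo=0(26)+hi=6(71)=97
lo=0(26)+hi=5(64)=90
lo=0(26)+hi=4(42)=68
lo=0(26)+hi=3(35)=61

Yes: 26+35=61


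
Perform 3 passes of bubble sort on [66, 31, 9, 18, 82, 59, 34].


Initial: [66, 31, 9, 18, 82, 59, 34]
Pass 1: [31, 9, 18, 66, 59, 34, 82] (5 swaps)
Pass 2: [9, 18, 31, 59, 34, 66, 82] (4 swaps)
Pass 3: [9, 18, 31, 34, 59, 66, 82] (1 swaps)

After 3 passes: [9, 18, 31, 34, 59, 66, 82]


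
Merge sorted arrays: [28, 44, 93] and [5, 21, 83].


Take 5 from B
Take 21 from B
Take 28 from A
Take 44 from A
Take 83 from B

Merged: [5, 21, 28, 44, 83, 93]


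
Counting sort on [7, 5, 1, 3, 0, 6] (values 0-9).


Input: [7, 5, 1, 3, 0, 6]
Counts: [1, 1, 0, 1, 0, 1, 1, 1, 0, 0]

Sorted: [0, 1, 3, 5, 6, 7]


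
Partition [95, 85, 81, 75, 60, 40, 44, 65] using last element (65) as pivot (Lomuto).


Pivot: 65
  60 <= 65: swap -> [60, 85, 81, 75, 95, 40, 44, 65]
  40 <= 65: swap -> [60, 40, 81, 75, 95, 85, 44, 65]
  44 <= 65: swap -> [60, 40, 44, 75, 95, 85, 81, 65]
Place pivot at 3: [60, 40, 44, 65, 95, 85, 81, 75]

Partitioned: [60, 40, 44, 65, 95, 85, 81, 75]


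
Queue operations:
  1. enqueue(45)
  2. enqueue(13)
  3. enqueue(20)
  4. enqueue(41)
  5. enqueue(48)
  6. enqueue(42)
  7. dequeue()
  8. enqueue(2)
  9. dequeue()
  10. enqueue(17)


enqueue(45) -> [45]
enqueue(13) -> [45, 13]
enqueue(20) -> [45, 13, 20]
enqueue(41) -> [45, 13, 20, 41]
enqueue(48) -> [45, 13, 20, 41, 48]
enqueue(42) -> [45, 13, 20, 41, 48, 42]
dequeue()->45, [13, 20, 41, 48, 42]
enqueue(2) -> [13, 20, 41, 48, 42, 2]
dequeue()->13, [20, 41, 48, 42, 2]
enqueue(17) -> [20, 41, 48, 42, 2, 17]

Final queue: [20, 41, 48, 42, 2, 17]


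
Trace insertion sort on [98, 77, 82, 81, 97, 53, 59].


Initial: [98, 77, 82, 81, 97, 53, 59]
Insert 77: [77, 98, 82, 81, 97, 53, 59]
Insert 82: [77, 82, 98, 81, 97, 53, 59]
Insert 81: [77, 81, 82, 98, 97, 53, 59]
Insert 97: [77, 81, 82, 97, 98, 53, 59]
Insert 53: [53, 77, 81, 82, 97, 98, 59]
Insert 59: [53, 59, 77, 81, 82, 97, 98]

Sorted: [53, 59, 77, 81, 82, 97, 98]


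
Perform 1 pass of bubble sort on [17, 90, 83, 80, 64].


Initial: [17, 90, 83, 80, 64]
Pass 1: [17, 83, 80, 64, 90] (3 swaps)

After 1 pass: [17, 83, 80, 64, 90]


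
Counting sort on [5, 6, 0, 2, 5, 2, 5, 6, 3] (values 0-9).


Input: [5, 6, 0, 2, 5, 2, 5, 6, 3]
Counts: [1, 0, 2, 1, 0, 3, 2, 0, 0, 0]

Sorted: [0, 2, 2, 3, 5, 5, 5, 6, 6]


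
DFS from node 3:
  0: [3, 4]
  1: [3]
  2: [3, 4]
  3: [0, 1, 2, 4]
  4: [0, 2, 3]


Visit 3, push [4, 2, 1, 0]
Visit 0, push [4]
Visit 4, push [2]
Visit 2, push []
Visit 1, push []

DFS order: [3, 0, 4, 2, 1]


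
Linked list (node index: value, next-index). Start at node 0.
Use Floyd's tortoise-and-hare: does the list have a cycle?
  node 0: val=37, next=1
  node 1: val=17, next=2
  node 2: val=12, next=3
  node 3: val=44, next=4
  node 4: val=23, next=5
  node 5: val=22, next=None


Floyd's tortoise (slow, +1) and hare (fast, +2):
  init: slow=0, fast=0
  step 1: slow=1, fast=2
  step 2: slow=2, fast=4
  step 3: fast 4->5->None, no cycle

Cycle: no


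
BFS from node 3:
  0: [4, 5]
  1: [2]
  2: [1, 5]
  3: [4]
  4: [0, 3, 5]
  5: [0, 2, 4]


Visit 3, enqueue [4]
Visit 4, enqueue [0, 5]
Visit 0, enqueue []
Visit 5, enqueue [2]
Visit 2, enqueue [1]
Visit 1, enqueue []

BFS order: [3, 4, 0, 5, 2, 1]


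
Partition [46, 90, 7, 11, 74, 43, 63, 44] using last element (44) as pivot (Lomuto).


Pivot: 44
  7 <= 44: swap -> [7, 90, 46, 11, 74, 43, 63, 44]
  11 <= 44: swap -> [7, 11, 46, 90, 74, 43, 63, 44]
  43 <= 44: swap -> [7, 11, 43, 90, 74, 46, 63, 44]
Place pivot at 3: [7, 11, 43, 44, 74, 46, 63, 90]

Partitioned: [7, 11, 43, 44, 74, 46, 63, 90]


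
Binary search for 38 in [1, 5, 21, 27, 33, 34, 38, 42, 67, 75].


Step 1: lo=0, hi=9, mid=4, val=33
Step 2: lo=5, hi=9, mid=7, val=42
Step 3: lo=5, hi=6, mid=5, val=34
Step 4: lo=6, hi=6, mid=6, val=38

Found at index 6


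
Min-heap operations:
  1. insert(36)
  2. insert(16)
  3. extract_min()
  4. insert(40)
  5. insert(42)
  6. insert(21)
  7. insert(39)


insert(36) -> [36]
insert(16) -> [16, 36]
extract_min()->16, [36]
insert(40) -> [36, 40]
insert(42) -> [36, 40, 42]
insert(21) -> [21, 36, 42, 40]
insert(39) -> [21, 36, 42, 40, 39]

Final heap: [21, 36, 42, 40, 39]


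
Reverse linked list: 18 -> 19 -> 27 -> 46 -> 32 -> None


Step 1: curr=18, set curr.next=prev(None) | reversed so far: 18
Step 2: curr=19, set curr.next=prev(18) | reversed so far: 19 -> 18
Step 3: curr=27, set curr.next=prev(19) | reversed so far: 27 -> 19 -> 18
Step 4: curr=46, set curr.next=prev(27) | reversed so far: 46 -> 27 -> 19 -> 18
Step 5: curr=32, set curr.next=prev(46) | reversed so far: 32 -> 46 -> 27 -> 19 -> 18

32 -> 46 -> 27 -> 19 -> 18 -> None


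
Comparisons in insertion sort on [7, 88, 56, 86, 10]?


Algorithm: insertion sort
Input: [7, 88, 56, 86, 10]
Sorted: [7, 10, 56, 86, 88]

9


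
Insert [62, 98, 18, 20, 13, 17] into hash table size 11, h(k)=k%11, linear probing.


Insert 62: h=7 -> slot 7
Insert 98: h=10 -> slot 10
Insert 18: h=7, 1 probes -> slot 8
Insert 20: h=9 -> slot 9
Insert 13: h=2 -> slot 2
Insert 17: h=6 -> slot 6

Table: [None, None, 13, None, None, None, 17, 62, 18, 20, 98]


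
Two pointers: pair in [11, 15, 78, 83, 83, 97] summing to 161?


lo=0(11)+hi=5(97)=108
lo=1(15)+hi=5(97)=112
lo=2(78)+hi=5(97)=175
lo=2(78)+hi=4(83)=161

Yes: 78+83=161


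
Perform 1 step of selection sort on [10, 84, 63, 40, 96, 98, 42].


Initial: [10, 84, 63, 40, 96, 98, 42]
Step 1: min=10 at 0
  Swap: [10, 84, 63, 40, 96, 98, 42]

After 1 step: [10, 84, 63, 40, 96, 98, 42]


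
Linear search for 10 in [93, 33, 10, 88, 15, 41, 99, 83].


i=0: 93!=10
i=1: 33!=10
i=2: 10==10 found!

Found at 2, 3 comps


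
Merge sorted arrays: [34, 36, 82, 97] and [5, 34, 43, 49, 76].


Take 5 from B
Take 34 from A
Take 34 from B
Take 36 from A
Take 43 from B
Take 49 from B
Take 76 from B

Merged: [5, 34, 34, 36, 43, 49, 76, 82, 97]


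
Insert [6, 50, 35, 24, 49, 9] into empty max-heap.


Insert 6: [6]
Insert 50: [50, 6]
Insert 35: [50, 6, 35]
Insert 24: [50, 24, 35, 6]
Insert 49: [50, 49, 35, 6, 24]
Insert 9: [50, 49, 35, 6, 24, 9]

Final heap: [50, 49, 35, 6, 24, 9]


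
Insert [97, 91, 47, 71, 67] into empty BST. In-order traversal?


Insert 97: root
Insert 91: L from 97
Insert 47: L from 97 -> L from 91
Insert 71: L from 97 -> L from 91 -> R from 47
Insert 67: L from 97 -> L from 91 -> R from 47 -> L from 71

In-order: [47, 67, 71, 91, 97]


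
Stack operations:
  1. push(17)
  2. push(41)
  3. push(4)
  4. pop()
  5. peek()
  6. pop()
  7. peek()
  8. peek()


push(17) -> [17]
push(41) -> [17, 41]
push(4) -> [17, 41, 4]
pop()->4, [17, 41]
peek()->41
pop()->41, [17]
peek()->17
peek()->17

Final stack: [17]


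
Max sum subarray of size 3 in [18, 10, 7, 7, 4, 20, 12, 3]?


[0:3]: 35
[1:4]: 24
[2:5]: 18
[3:6]: 31
[4:7]: 36
[5:8]: 35

Max: 36 at [4:7]


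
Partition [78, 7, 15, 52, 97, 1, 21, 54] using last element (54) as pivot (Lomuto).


Pivot: 54
  7 <= 54: swap -> [7, 78, 15, 52, 97, 1, 21, 54]
  15 <= 54: swap -> [7, 15, 78, 52, 97, 1, 21, 54]
  52 <= 54: swap -> [7, 15, 52, 78, 97, 1, 21, 54]
  1 <= 54: swap -> [7, 15, 52, 1, 97, 78, 21, 54]
  21 <= 54: swap -> [7, 15, 52, 1, 21, 78, 97, 54]
Place pivot at 5: [7, 15, 52, 1, 21, 54, 97, 78]

Partitioned: [7, 15, 52, 1, 21, 54, 97, 78]


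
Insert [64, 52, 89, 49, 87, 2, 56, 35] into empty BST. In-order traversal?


Insert 64: root
Insert 52: L from 64
Insert 89: R from 64
Insert 49: L from 64 -> L from 52
Insert 87: R from 64 -> L from 89
Insert 2: L from 64 -> L from 52 -> L from 49
Insert 56: L from 64 -> R from 52
Insert 35: L from 64 -> L from 52 -> L from 49 -> R from 2

In-order: [2, 35, 49, 52, 56, 64, 87, 89]


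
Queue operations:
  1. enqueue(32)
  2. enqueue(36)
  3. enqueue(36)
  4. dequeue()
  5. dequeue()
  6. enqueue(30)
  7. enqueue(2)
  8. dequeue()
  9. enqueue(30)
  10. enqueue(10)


enqueue(32) -> [32]
enqueue(36) -> [32, 36]
enqueue(36) -> [32, 36, 36]
dequeue()->32, [36, 36]
dequeue()->36, [36]
enqueue(30) -> [36, 30]
enqueue(2) -> [36, 30, 2]
dequeue()->36, [30, 2]
enqueue(30) -> [30, 2, 30]
enqueue(10) -> [30, 2, 30, 10]

Final queue: [30, 2, 30, 10]


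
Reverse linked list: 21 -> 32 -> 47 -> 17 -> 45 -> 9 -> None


Step 1: curr=21, set curr.next=prev(None) | reversed so far: 21
Step 2: curr=32, set curr.next=prev(21) | reversed so far: 32 -> 21
Step 3: curr=47, set curr.next=prev(32) | reversed so far: 47 -> 32 -> 21
Step 4: curr=17, set curr.next=prev(47) | reversed so far: 17 -> 47 -> 32 -> 21
Step 5: curr=45, set curr.next=prev(17) | reversed so far: 45 -> 17 -> 47 -> 32 -> 21
Step 6: curr=9, set curr.next=prev(45) | reversed so far: 9 -> 45 -> 17 -> 47 -> 32 -> 21

9 -> 45 -> 17 -> 47 -> 32 -> 21 -> None


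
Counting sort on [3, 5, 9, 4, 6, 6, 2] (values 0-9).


Input: [3, 5, 9, 4, 6, 6, 2]
Counts: [0, 0, 1, 1, 1, 1, 2, 0, 0, 1]

Sorted: [2, 3, 4, 5, 6, 6, 9]


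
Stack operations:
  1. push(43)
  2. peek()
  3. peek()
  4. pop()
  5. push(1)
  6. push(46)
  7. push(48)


push(43) -> [43]
peek()->43
peek()->43
pop()->43, []
push(1) -> [1]
push(46) -> [1, 46]
push(48) -> [1, 46, 48]

Final stack: [1, 46, 48]


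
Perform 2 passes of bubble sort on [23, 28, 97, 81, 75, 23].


Initial: [23, 28, 97, 81, 75, 23]
Pass 1: [23, 28, 81, 75, 23, 97] (3 swaps)
Pass 2: [23, 28, 75, 23, 81, 97] (2 swaps)

After 2 passes: [23, 28, 75, 23, 81, 97]


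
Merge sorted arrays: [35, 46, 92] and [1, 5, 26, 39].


Take 1 from B
Take 5 from B
Take 26 from B
Take 35 from A
Take 39 from B

Merged: [1, 5, 26, 35, 39, 46, 92]


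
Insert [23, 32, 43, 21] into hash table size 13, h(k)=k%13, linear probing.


Insert 23: h=10 -> slot 10
Insert 32: h=6 -> slot 6
Insert 43: h=4 -> slot 4
Insert 21: h=8 -> slot 8

Table: [None, None, None, None, 43, None, 32, None, 21, None, 23, None, None]


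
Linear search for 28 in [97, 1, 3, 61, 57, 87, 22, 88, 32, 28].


i=0: 97!=28
i=1: 1!=28
i=2: 3!=28
i=3: 61!=28
i=4: 57!=28
i=5: 87!=28
i=6: 22!=28
i=7: 88!=28
i=8: 32!=28
i=9: 28==28 found!

Found at 9, 10 comps


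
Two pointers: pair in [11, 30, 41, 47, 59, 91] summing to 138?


lo=0(11)+hi=5(91)=102
lo=1(30)+hi=5(91)=121
lo=2(41)+hi=5(91)=132
lo=3(47)+hi=5(91)=138

Yes: 47+91=138


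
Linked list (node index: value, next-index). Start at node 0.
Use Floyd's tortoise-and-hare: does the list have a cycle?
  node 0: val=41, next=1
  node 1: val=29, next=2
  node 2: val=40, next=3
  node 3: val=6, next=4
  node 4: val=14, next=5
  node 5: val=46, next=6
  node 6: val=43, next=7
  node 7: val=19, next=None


Floyd's tortoise (slow, +1) and hare (fast, +2):
  init: slow=0, fast=0
  step 1: slow=1, fast=2
  step 2: slow=2, fast=4
  step 3: slow=3, fast=6
  step 4: fast 6->7->None, no cycle

Cycle: no


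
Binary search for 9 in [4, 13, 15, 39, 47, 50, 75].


Step 1: lo=0, hi=6, mid=3, val=39
Step 2: lo=0, hi=2, mid=1, val=13
Step 3: lo=0, hi=0, mid=0, val=4

Not found


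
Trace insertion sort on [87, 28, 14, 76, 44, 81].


Initial: [87, 28, 14, 76, 44, 81]
Insert 28: [28, 87, 14, 76, 44, 81]
Insert 14: [14, 28, 87, 76, 44, 81]
Insert 76: [14, 28, 76, 87, 44, 81]
Insert 44: [14, 28, 44, 76, 87, 81]
Insert 81: [14, 28, 44, 76, 81, 87]

Sorted: [14, 28, 44, 76, 81, 87]


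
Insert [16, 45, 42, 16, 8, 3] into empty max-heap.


Insert 16: [16]
Insert 45: [45, 16]
Insert 42: [45, 16, 42]
Insert 16: [45, 16, 42, 16]
Insert 8: [45, 16, 42, 16, 8]
Insert 3: [45, 16, 42, 16, 8, 3]

Final heap: [45, 16, 42, 16, 8, 3]


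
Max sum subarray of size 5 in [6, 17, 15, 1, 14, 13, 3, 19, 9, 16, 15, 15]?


[0:5]: 53
[1:6]: 60
[2:7]: 46
[3:8]: 50
[4:9]: 58
[5:10]: 60
[6:11]: 62
[7:12]: 74

Max: 74 at [7:12]


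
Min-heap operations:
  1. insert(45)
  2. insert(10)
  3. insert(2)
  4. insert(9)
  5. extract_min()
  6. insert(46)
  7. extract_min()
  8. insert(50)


insert(45) -> [45]
insert(10) -> [10, 45]
insert(2) -> [2, 45, 10]
insert(9) -> [2, 9, 10, 45]
extract_min()->2, [9, 45, 10]
insert(46) -> [9, 45, 10, 46]
extract_min()->9, [10, 45, 46]
insert(50) -> [10, 45, 46, 50]

Final heap: [10, 45, 46, 50]


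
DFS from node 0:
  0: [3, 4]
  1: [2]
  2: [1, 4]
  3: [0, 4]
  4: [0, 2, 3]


Visit 0, push [4, 3]
Visit 3, push [4]
Visit 4, push [2]
Visit 2, push [1]
Visit 1, push []

DFS order: [0, 3, 4, 2, 1]


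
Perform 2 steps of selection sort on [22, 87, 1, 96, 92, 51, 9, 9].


Initial: [22, 87, 1, 96, 92, 51, 9, 9]
Step 1: min=1 at 2
  Swap: [1, 87, 22, 96, 92, 51, 9, 9]
Step 2: min=9 at 6
  Swap: [1, 9, 22, 96, 92, 51, 87, 9]

After 2 steps: [1, 9, 22, 96, 92, 51, 87, 9]


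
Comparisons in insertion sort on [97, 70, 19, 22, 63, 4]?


Algorithm: insertion sort
Input: [97, 70, 19, 22, 63, 4]
Sorted: [4, 19, 22, 63, 70, 97]

14


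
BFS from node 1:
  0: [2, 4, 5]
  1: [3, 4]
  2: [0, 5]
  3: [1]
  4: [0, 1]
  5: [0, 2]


Visit 1, enqueue [3, 4]
Visit 3, enqueue []
Visit 4, enqueue [0]
Visit 0, enqueue [2, 5]
Visit 2, enqueue []
Visit 5, enqueue []

BFS order: [1, 3, 4, 0, 2, 5]


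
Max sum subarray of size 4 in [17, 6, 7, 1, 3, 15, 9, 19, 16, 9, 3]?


[0:4]: 31
[1:5]: 17
[2:6]: 26
[3:7]: 28
[4:8]: 46
[5:9]: 59
[6:10]: 53
[7:11]: 47

Max: 59 at [5:9]


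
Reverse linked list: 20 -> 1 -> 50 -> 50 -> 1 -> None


Step 1: curr=20, set curr.next=prev(None) | reversed so far: 20
Step 2: curr=1, set curr.next=prev(20) | reversed so far: 1 -> 20
Step 3: curr=50, set curr.next=prev(1) | reversed so far: 50 -> 1 -> 20
Step 4: curr=50, set curr.next=prev(50) | reversed so far: 50 -> 50 -> 1 -> 20
Step 5: curr=1, set curr.next=prev(50) | reversed so far: 1 -> 50 -> 50 -> 1 -> 20

1 -> 50 -> 50 -> 1 -> 20 -> None


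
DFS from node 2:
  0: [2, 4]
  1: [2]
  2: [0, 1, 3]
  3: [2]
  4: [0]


Visit 2, push [3, 1, 0]
Visit 0, push [4]
Visit 4, push []
Visit 1, push []
Visit 3, push []

DFS order: [2, 0, 4, 1, 3]


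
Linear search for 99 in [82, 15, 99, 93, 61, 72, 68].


i=0: 82!=99
i=1: 15!=99
i=2: 99==99 found!

Found at 2, 3 comps


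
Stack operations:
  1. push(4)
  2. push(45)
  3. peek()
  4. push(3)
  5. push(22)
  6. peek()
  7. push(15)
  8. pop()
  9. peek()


push(4) -> [4]
push(45) -> [4, 45]
peek()->45
push(3) -> [4, 45, 3]
push(22) -> [4, 45, 3, 22]
peek()->22
push(15) -> [4, 45, 3, 22, 15]
pop()->15, [4, 45, 3, 22]
peek()->22

Final stack: [4, 45, 3, 22]


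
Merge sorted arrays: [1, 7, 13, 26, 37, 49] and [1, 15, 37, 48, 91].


Take 1 from A
Take 1 from B
Take 7 from A
Take 13 from A
Take 15 from B
Take 26 from A
Take 37 from A
Take 37 from B
Take 48 from B
Take 49 from A

Merged: [1, 1, 7, 13, 15, 26, 37, 37, 48, 49, 91]


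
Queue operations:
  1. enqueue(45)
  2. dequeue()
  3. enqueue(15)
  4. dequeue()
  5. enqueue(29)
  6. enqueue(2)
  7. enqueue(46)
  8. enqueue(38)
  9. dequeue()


enqueue(45) -> [45]
dequeue()->45, []
enqueue(15) -> [15]
dequeue()->15, []
enqueue(29) -> [29]
enqueue(2) -> [29, 2]
enqueue(46) -> [29, 2, 46]
enqueue(38) -> [29, 2, 46, 38]
dequeue()->29, [2, 46, 38]

Final queue: [2, 46, 38]


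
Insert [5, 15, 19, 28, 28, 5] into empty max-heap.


Insert 5: [5]
Insert 15: [15, 5]
Insert 19: [19, 5, 15]
Insert 28: [28, 19, 15, 5]
Insert 28: [28, 28, 15, 5, 19]
Insert 5: [28, 28, 15, 5, 19, 5]

Final heap: [28, 28, 15, 5, 19, 5]


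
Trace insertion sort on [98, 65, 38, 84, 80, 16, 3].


Initial: [98, 65, 38, 84, 80, 16, 3]
Insert 65: [65, 98, 38, 84, 80, 16, 3]
Insert 38: [38, 65, 98, 84, 80, 16, 3]
Insert 84: [38, 65, 84, 98, 80, 16, 3]
Insert 80: [38, 65, 80, 84, 98, 16, 3]
Insert 16: [16, 38, 65, 80, 84, 98, 3]
Insert 3: [3, 16, 38, 65, 80, 84, 98]

Sorted: [3, 16, 38, 65, 80, 84, 98]


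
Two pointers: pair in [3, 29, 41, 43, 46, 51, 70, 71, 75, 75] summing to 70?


lo=0(3)+hi=9(75)=78
lo=0(3)+hi=8(75)=78
lo=0(3)+hi=7(71)=74
lo=0(3)+hi=6(70)=73
lo=0(3)+hi=5(51)=54
lo=1(29)+hi=5(51)=80
lo=1(29)+hi=4(46)=75
lo=1(29)+hi=3(43)=72
lo=1(29)+hi=2(41)=70

Yes: 29+41=70


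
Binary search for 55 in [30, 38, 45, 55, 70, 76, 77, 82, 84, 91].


Step 1: lo=0, hi=9, mid=4, val=70
Step 2: lo=0, hi=3, mid=1, val=38
Step 3: lo=2, hi=3, mid=2, val=45
Step 4: lo=3, hi=3, mid=3, val=55

Found at index 3


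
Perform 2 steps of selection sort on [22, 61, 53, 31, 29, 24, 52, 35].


Initial: [22, 61, 53, 31, 29, 24, 52, 35]
Step 1: min=22 at 0
  Swap: [22, 61, 53, 31, 29, 24, 52, 35]
Step 2: min=24 at 5
  Swap: [22, 24, 53, 31, 29, 61, 52, 35]

After 2 steps: [22, 24, 53, 31, 29, 61, 52, 35]


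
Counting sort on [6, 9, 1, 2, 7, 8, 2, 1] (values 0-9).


Input: [6, 9, 1, 2, 7, 8, 2, 1]
Counts: [0, 2, 2, 0, 0, 0, 1, 1, 1, 1]

Sorted: [1, 1, 2, 2, 6, 7, 8, 9]


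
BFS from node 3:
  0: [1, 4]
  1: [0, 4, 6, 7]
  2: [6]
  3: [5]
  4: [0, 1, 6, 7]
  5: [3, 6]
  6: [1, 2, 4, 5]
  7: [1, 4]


Visit 3, enqueue [5]
Visit 5, enqueue [6]
Visit 6, enqueue [1, 2, 4]
Visit 1, enqueue [0, 7]
Visit 2, enqueue []
Visit 4, enqueue []
Visit 0, enqueue []
Visit 7, enqueue []

BFS order: [3, 5, 6, 1, 2, 4, 0, 7]


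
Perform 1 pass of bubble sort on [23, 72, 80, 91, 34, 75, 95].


Initial: [23, 72, 80, 91, 34, 75, 95]
Pass 1: [23, 72, 80, 34, 75, 91, 95] (2 swaps)

After 1 pass: [23, 72, 80, 34, 75, 91, 95]


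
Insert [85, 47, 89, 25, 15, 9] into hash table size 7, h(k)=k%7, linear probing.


Insert 85: h=1 -> slot 1
Insert 47: h=5 -> slot 5
Insert 89: h=5, 1 probes -> slot 6
Insert 25: h=4 -> slot 4
Insert 15: h=1, 1 probes -> slot 2
Insert 9: h=2, 1 probes -> slot 3

Table: [None, 85, 15, 9, 25, 47, 89]


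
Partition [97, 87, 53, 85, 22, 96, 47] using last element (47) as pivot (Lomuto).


Pivot: 47
  22 <= 47: swap -> [22, 87, 53, 85, 97, 96, 47]
Place pivot at 1: [22, 47, 53, 85, 97, 96, 87]

Partitioned: [22, 47, 53, 85, 97, 96, 87]


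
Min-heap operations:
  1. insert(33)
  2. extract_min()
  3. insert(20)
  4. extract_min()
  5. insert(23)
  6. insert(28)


insert(33) -> [33]
extract_min()->33, []
insert(20) -> [20]
extract_min()->20, []
insert(23) -> [23]
insert(28) -> [23, 28]

Final heap: [23, 28]


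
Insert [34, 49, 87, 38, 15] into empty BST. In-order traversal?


Insert 34: root
Insert 49: R from 34
Insert 87: R from 34 -> R from 49
Insert 38: R from 34 -> L from 49
Insert 15: L from 34

In-order: [15, 34, 38, 49, 87]


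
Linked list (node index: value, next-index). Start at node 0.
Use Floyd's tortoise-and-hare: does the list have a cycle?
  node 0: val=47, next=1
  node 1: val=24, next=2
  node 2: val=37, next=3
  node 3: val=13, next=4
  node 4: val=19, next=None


Floyd's tortoise (slow, +1) and hare (fast, +2):
  init: slow=0, fast=0
  step 1: slow=1, fast=2
  step 2: slow=2, fast=4
  step 3: fast -> None, no cycle

Cycle: no


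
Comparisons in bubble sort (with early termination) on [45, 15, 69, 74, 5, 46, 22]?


Algorithm: bubble sort (with early termination)
Input: [45, 15, 69, 74, 5, 46, 22]
Sorted: [5, 15, 22, 45, 46, 69, 74]

20


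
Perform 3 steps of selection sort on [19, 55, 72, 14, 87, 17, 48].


Initial: [19, 55, 72, 14, 87, 17, 48]
Step 1: min=14 at 3
  Swap: [14, 55, 72, 19, 87, 17, 48]
Step 2: min=17 at 5
  Swap: [14, 17, 72, 19, 87, 55, 48]
Step 3: min=19 at 3
  Swap: [14, 17, 19, 72, 87, 55, 48]

After 3 steps: [14, 17, 19, 72, 87, 55, 48]


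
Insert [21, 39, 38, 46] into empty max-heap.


Insert 21: [21]
Insert 39: [39, 21]
Insert 38: [39, 21, 38]
Insert 46: [46, 39, 38, 21]

Final heap: [46, 39, 38, 21]


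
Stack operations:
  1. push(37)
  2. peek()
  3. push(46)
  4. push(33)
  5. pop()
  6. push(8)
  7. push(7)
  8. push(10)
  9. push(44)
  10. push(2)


push(37) -> [37]
peek()->37
push(46) -> [37, 46]
push(33) -> [37, 46, 33]
pop()->33, [37, 46]
push(8) -> [37, 46, 8]
push(7) -> [37, 46, 8, 7]
push(10) -> [37, 46, 8, 7, 10]
push(44) -> [37, 46, 8, 7, 10, 44]
push(2) -> [37, 46, 8, 7, 10, 44, 2]

Final stack: [37, 46, 8, 7, 10, 44, 2]


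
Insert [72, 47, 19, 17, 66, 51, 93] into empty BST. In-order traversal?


Insert 72: root
Insert 47: L from 72
Insert 19: L from 72 -> L from 47
Insert 17: L from 72 -> L from 47 -> L from 19
Insert 66: L from 72 -> R from 47
Insert 51: L from 72 -> R from 47 -> L from 66
Insert 93: R from 72

In-order: [17, 19, 47, 51, 66, 72, 93]


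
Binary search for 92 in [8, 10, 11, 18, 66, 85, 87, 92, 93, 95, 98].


Step 1: lo=0, hi=10, mid=5, val=85
Step 2: lo=6, hi=10, mid=8, val=93
Step 3: lo=6, hi=7, mid=6, val=87
Step 4: lo=7, hi=7, mid=7, val=92

Found at index 7


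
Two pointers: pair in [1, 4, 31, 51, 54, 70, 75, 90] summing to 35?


lo=0(1)+hi=7(90)=91
lo=0(1)+hi=6(75)=76
lo=0(1)+hi=5(70)=71
lo=0(1)+hi=4(54)=55
lo=0(1)+hi=3(51)=52
lo=0(1)+hi=2(31)=32
lo=1(4)+hi=2(31)=35

Yes: 4+31=35


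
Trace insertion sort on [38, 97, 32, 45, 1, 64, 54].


Initial: [38, 97, 32, 45, 1, 64, 54]
Insert 97: [38, 97, 32, 45, 1, 64, 54]
Insert 32: [32, 38, 97, 45, 1, 64, 54]
Insert 45: [32, 38, 45, 97, 1, 64, 54]
Insert 1: [1, 32, 38, 45, 97, 64, 54]
Insert 64: [1, 32, 38, 45, 64, 97, 54]
Insert 54: [1, 32, 38, 45, 54, 64, 97]

Sorted: [1, 32, 38, 45, 54, 64, 97]


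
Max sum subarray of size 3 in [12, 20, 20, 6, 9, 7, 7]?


[0:3]: 52
[1:4]: 46
[2:5]: 35
[3:6]: 22
[4:7]: 23

Max: 52 at [0:3]


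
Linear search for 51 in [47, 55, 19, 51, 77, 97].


i=0: 47!=51
i=1: 55!=51
i=2: 19!=51
i=3: 51==51 found!

Found at 3, 4 comps


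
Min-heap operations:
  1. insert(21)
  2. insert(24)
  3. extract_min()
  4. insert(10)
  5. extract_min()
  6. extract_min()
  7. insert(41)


insert(21) -> [21]
insert(24) -> [21, 24]
extract_min()->21, [24]
insert(10) -> [10, 24]
extract_min()->10, [24]
extract_min()->24, []
insert(41) -> [41]

Final heap: [41]


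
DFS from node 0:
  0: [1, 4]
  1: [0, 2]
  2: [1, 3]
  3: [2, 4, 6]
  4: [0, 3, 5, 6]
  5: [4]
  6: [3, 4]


Visit 0, push [4, 1]
Visit 1, push [2]
Visit 2, push [3]
Visit 3, push [6, 4]
Visit 4, push [6, 5]
Visit 5, push []
Visit 6, push []

DFS order: [0, 1, 2, 3, 4, 5, 6]


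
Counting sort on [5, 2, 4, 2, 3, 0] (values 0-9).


Input: [5, 2, 4, 2, 3, 0]
Counts: [1, 0, 2, 1, 1, 1, 0, 0, 0, 0]

Sorted: [0, 2, 2, 3, 4, 5]


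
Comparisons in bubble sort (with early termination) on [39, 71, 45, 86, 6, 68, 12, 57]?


Algorithm: bubble sort (with early termination)
Input: [39, 71, 45, 86, 6, 68, 12, 57]
Sorted: [6, 12, 39, 45, 57, 68, 71, 86]

27


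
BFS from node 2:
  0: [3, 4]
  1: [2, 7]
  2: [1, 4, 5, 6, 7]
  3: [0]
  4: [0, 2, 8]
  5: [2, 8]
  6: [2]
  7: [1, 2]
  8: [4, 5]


Visit 2, enqueue [1, 4, 5, 6, 7]
Visit 1, enqueue []
Visit 4, enqueue [0, 8]
Visit 5, enqueue []
Visit 6, enqueue []
Visit 7, enqueue []
Visit 0, enqueue [3]
Visit 8, enqueue []
Visit 3, enqueue []

BFS order: [2, 1, 4, 5, 6, 7, 0, 8, 3]


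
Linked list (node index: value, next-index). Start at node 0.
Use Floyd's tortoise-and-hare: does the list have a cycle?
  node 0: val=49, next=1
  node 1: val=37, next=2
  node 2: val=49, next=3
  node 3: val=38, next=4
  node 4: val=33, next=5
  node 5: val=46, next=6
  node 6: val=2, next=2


Floyd's tortoise (slow, +1) and hare (fast, +2):
  init: slow=0, fast=0
  step 1: slow=1, fast=2
  step 2: slow=2, fast=4
  step 3: slow=3, fast=6
  step 4: slow=4, fast=3
  step 5: slow=5, fast=5
  slow == fast at node 5: cycle detected

Cycle: yes


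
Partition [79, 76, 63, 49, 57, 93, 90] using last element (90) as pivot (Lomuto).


Pivot: 90
  79 <= 90: advance i (no swap)
  76 <= 90: advance i (no swap)
  63 <= 90: advance i (no swap)
  49 <= 90: advance i (no swap)
  57 <= 90: advance i (no swap)
Place pivot at 5: [79, 76, 63, 49, 57, 90, 93]

Partitioned: [79, 76, 63, 49, 57, 90, 93]


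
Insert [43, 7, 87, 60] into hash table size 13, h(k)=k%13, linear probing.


Insert 43: h=4 -> slot 4
Insert 7: h=7 -> slot 7
Insert 87: h=9 -> slot 9
Insert 60: h=8 -> slot 8

Table: [None, None, None, None, 43, None, None, 7, 60, 87, None, None, None]


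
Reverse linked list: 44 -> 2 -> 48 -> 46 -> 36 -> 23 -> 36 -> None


Step 1: curr=44, set curr.next=prev(None) | reversed so far: 44
Step 2: curr=2, set curr.next=prev(44) | reversed so far: 2 -> 44
Step 3: curr=48, set curr.next=prev(2) | reversed so far: 48 -> 2 -> 44
Step 4: curr=46, set curr.next=prev(48) | reversed so far: 46 -> 48 -> 2 -> 44
Step 5: curr=36, set curr.next=prev(46) | reversed so far: 36 -> 46 -> 48 -> 2 -> 44
Step 6: curr=23, set curr.next=prev(36) | reversed so far: 23 -> 36 -> 46 -> 48 -> 2 -> 44
Step 7: curr=36, set curr.next=prev(23) | reversed so far: 36 -> 23 -> 36 -> 46 -> 48 -> 2 -> 44

36 -> 23 -> 36 -> 46 -> 48 -> 2 -> 44 -> None


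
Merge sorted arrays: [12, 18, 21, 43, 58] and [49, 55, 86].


Take 12 from A
Take 18 from A
Take 21 from A
Take 43 from A
Take 49 from B
Take 55 from B
Take 58 from A

Merged: [12, 18, 21, 43, 49, 55, 58, 86]


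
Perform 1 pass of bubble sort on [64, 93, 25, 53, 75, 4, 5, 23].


Initial: [64, 93, 25, 53, 75, 4, 5, 23]
Pass 1: [64, 25, 53, 75, 4, 5, 23, 93] (6 swaps)

After 1 pass: [64, 25, 53, 75, 4, 5, 23, 93]


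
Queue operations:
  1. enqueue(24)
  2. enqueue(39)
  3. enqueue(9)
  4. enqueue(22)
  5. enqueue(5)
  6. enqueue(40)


enqueue(24) -> [24]
enqueue(39) -> [24, 39]
enqueue(9) -> [24, 39, 9]
enqueue(22) -> [24, 39, 9, 22]
enqueue(5) -> [24, 39, 9, 22, 5]
enqueue(40) -> [24, 39, 9, 22, 5, 40]

Final queue: [24, 39, 9, 22, 5, 40]


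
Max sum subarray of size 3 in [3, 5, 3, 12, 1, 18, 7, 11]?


[0:3]: 11
[1:4]: 20
[2:5]: 16
[3:6]: 31
[4:7]: 26
[5:8]: 36

Max: 36 at [5:8]
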